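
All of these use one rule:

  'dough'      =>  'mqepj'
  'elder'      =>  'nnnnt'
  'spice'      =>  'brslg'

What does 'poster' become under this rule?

yqccgb

Shifts by position in dough: pos 0: d→m (+9), pos 1: o→q (+2), pos 2: u→e (+10), pos 3: g→p (+9), pos 4: h→j (+2) — repeating every 3. It's a Vigenère-style cipher with numeric key [9,2,10]: position i shifts by key[i mod 3].
For poster: p+9=y, o+2=q, s+10=c, t+9=c, e+2=g, r+10=b.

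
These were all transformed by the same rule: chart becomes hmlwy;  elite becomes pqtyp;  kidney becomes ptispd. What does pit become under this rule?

Vowels shift forward by 11 and consonants shift forward by 5.
For pit: p(cons)+5=u, i(vowel)+11=t, t(cons)+5=y.

uty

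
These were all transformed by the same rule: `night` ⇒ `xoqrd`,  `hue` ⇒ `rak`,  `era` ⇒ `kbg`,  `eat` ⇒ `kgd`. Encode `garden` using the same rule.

The shift depends on letter class: consonant n→x is +10, but vowel i→o is +6. Two shifts are in play — +6 for a/e/i/o/u, +10 for every other letter.
Applying it to garden: g(cons)+10=q, a(vowel)+6=g, r(cons)+10=b, d(cons)+10=n, e(vowel)+6=k, n(cons)+10=x.

qgbnkx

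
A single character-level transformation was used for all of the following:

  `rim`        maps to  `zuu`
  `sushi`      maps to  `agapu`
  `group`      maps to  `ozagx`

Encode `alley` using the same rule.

The shift depends on letter class: consonant r→z is +8, but vowel i→u is +12. The rule splits by letter class: vowels +12, consonants +8.
For alley: a(vowel)+12=m, l(cons)+8=t, l(cons)+8=t, e(vowel)+12=q, y(cons)+8=g.

mttqg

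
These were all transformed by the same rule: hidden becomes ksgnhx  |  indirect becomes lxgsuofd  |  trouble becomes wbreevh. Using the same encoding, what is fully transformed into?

Shifts by position in hidden: pos 0: h→k (+3), pos 1: i→s (+10), pos 2: d→g (+3), pos 3: d→n (+10) — repeating every 2. It's a Vigenère-style cipher with numeric key [3,10]: position i shifts by key[i mod 2].
On fully: f+3=i, u+10=e, l+3=o, l+10=v, y+3=b.

ieovb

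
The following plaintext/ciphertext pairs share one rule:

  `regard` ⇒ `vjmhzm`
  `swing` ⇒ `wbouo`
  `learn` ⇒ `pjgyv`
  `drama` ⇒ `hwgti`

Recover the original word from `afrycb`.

In regard: r→v is +4, e→j is +5, g→m is +6, a→h is +7 — the shift increases by 1 each position. Each letter shifts forward by (position + 4), i.e. 4, 5, 6, … — the shift grows by one for each successive letter.
Undoing it on afrycb: a−4=w, f−5=a, r−6=l, y−7=r, c−8=u, b−9=s.

walrus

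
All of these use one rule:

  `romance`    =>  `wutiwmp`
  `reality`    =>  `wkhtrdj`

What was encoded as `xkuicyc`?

The shift increases by 1 at each position, starting from +5: 5, 6, 7, ….
Decoding xkuicyc: x−5=s, k−6=e, u−7=n, i−8=a, c−9=t, y−10=o, c−11=r.

senator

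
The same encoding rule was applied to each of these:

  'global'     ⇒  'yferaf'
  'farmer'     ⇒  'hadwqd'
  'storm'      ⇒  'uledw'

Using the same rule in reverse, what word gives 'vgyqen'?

pigeon

g(6)→y(24) and l(11)→f(5) fit y≡17x+0 (mod 26); the inverse of 17 mod 26 is 23. Treating letters as 0–25, the rule is x ↦ 17x + 0 (mod 26).
Undoing it on vgyqen: v(21)→23·(21−0)≡15=p; g(6)→23·(6−0)≡8=i; y(24)→23·(24−0)≡6=g; q(16)→23·(16−0)≡4=e; e(4)→23·(4−0)≡14=o; n(13)→23·(13−0)≡13=n (all mod 26).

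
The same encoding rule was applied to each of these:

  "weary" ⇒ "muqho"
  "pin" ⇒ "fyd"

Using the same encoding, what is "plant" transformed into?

fbqdj

Compare letters: w→m is +16, e→u is +16, a→q is +16 — a constant shift. Every letter moves 16 places later in the alphabet, wrapping around z→a.
On plant: p+16=f, l+16=b, a+16=q, n+16=d, t+16=j.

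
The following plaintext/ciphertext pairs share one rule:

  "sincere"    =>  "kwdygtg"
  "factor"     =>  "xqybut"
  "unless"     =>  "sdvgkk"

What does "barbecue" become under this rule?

hqthgysg

s(18)→k(10) and i(8)→w(22) fit y≡17x+16 (mod 26); the inverse of 17 mod 26 is 23. This is an affine cipher: with a=0,…,z=25, each position x becomes (17x+16) mod 26.
For barbecue: b(1)→17·1+16≡7=h; a(0)→17·0+16≡16=q; r(17)→17·17+16≡19=t; b(1)→17·1+16≡7=h; e(4)→17·4+16≡6=g; c(2)→17·2+16≡24=y; u(20)→17·20+16≡18=s; e(4)→17·4+16≡6=g (all mod 26).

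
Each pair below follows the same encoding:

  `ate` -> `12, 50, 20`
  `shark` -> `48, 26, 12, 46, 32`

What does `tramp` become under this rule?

50, 46, 12, 36, 42

a(#1)→12 and t(#20)→50: differences scale by 2, so n = 2·pos + 10. The formula is n = 2×(alphabet index, a=1) + 10.
For tramp: t=20→50, r=18→46, a=1→12, m=13→36, p=16→42.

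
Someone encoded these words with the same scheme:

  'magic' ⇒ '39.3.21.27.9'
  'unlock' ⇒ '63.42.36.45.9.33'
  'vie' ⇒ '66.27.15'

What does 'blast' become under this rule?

m(#13)→39 and a(#1)→3: differences scale by 3, so n = 3·pos + 0. The formula is n = 3×(alphabet index, a=1).
On blast: b=2→6, l=12→36, a=1→3, s=19→57, t=20→60.

6.36.3.57.60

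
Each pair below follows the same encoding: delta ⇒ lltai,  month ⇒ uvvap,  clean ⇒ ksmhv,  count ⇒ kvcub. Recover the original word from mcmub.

event

Shifts by position in delta: pos 0: d→l (+8), pos 1: e→l (+7), pos 2: l→t (+8), pos 3: t→a (+7) — repeating every 2. A repeating key of period 2 is used — shifts +8, +7 over and over.
Undoing it on mcmub: m−8=e, c−7=v, m−8=e, u−7=n, b−8=t.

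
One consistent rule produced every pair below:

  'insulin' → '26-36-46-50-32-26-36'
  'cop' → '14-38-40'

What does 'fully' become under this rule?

i(#9)→26 and n(#14)→36: differences scale by 2, so n = 2·pos + 8. Each letter becomes 2×(its alphabet position, a=1..z=26) + 8.
For fully: f=6→20, u=21→50, l=12→32, l=12→32, y=25→58.

20-50-32-32-58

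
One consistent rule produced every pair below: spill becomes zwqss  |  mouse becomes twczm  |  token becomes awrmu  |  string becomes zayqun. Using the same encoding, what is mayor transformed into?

tifwy

The rule splits by letter class: vowels +8, consonants +7.
On mayor: m(cons)+7=t, a(vowel)+8=i, y(cons)+7=f, o(vowel)+8=w, r(cons)+7=y.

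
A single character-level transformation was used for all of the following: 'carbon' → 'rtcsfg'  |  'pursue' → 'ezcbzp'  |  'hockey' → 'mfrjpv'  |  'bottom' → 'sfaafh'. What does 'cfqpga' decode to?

rodent

This is an affine cipher: with a=0,…,z=25, each position x becomes (25x+19) mod 26.
Decoding cfqpga: c(2)→25·(2−19)≡17=r; f(5)→25·(5−19)≡14=o; q(16)→25·(16−19)≡3=d; p(15)→25·(15−19)≡4=e; g(6)→25·(6−19)≡13=n; a(0)→25·(0−19)≡19=t (all mod 26).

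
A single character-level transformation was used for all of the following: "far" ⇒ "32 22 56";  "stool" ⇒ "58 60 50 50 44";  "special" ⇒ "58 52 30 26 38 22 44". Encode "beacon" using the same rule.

Each letter becomes 2×(its alphabet position, a=1..z=26) + 20.
On beacon: b=2→24, e=5→30, a=1→22, c=3→26, o=15→50, n=14→48.

24 30 22 26 50 48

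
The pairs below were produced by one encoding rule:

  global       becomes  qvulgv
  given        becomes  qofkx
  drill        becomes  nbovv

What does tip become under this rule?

doz

The shift depends on letter class: consonant g→q is +10, but vowel o→u is +6. Vowels shift forward by 6 and consonants shift forward by 10.
On tip: t(cons)+10=d, i(vowel)+6=o, p(cons)+10=z.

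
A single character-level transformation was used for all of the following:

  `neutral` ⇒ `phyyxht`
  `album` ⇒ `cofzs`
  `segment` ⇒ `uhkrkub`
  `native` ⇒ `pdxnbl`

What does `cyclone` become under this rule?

ebgquum

In neutral: n→p is +2, e→h is +3, u→y is +4, t→y is +5 — the shift increases by 1 each position. The shift increases by 1 at each position, starting from +2: 2, 3, 4, ….
Applying it to cyclone: c+2=e, y+3=b, c+4=g, l+5=q, o+6=u, n+7=u, e+8=m.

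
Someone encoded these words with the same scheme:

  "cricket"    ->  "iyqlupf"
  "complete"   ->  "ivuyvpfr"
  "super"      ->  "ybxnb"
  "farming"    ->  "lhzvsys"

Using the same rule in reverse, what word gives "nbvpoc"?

In cricket: c→i is +6, r→y is +7, i→q is +8, c→l is +9 — the shift increases by 1 each position. The shift increases by 1 at each position, starting from +6: 6, 7, 8, ….
Reversing it on nbvpoc: n−6=h, b−7=u, v−8=n, p−9=g, o−10=e, c−11=r.

hunger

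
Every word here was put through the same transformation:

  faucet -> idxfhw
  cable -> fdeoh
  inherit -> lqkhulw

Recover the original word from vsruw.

sport

Every letter moves 3 places later in the alphabet, wrapping around z→a.
Reversing it on vsruw: v−3=s, s−3=p, r−3=o, u−3=r, w−3=t.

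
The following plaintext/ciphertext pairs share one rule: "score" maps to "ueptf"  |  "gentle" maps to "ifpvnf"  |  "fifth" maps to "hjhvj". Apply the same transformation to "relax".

tfnbz

The shift depends on letter class: consonant s→u is +2, but vowel o→p is +1. Two shifts are in play — +1 for a/e/i/o/u, +2 for every other letter.
For relax: r(cons)+2=t, e(vowel)+1=f, l(cons)+2=n, a(vowel)+1=b, x(cons)+2=z.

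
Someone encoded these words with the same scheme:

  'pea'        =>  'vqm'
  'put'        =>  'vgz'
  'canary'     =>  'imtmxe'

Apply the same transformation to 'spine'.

The shift depends on letter class: consonant p→v is +6, but vowel e→q is +12. Two shifts are in play — +12 for a/e/i/o/u, +6 for every other letter.
For spine: s(cons)+6=y, p(cons)+6=v, i(vowel)+12=u, n(cons)+6=t, e(vowel)+12=q.

yvutq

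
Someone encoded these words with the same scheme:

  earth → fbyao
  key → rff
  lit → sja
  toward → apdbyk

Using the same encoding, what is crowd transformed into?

The shift depends on letter class: consonant r→y is +7, but vowel e→f is +1. Vowels shift forward by 1 and consonants shift forward by 7.
For crowd: c(cons)+7=j, r(cons)+7=y, o(vowel)+1=p, w(cons)+7=d, d(cons)+7=k.

jypdk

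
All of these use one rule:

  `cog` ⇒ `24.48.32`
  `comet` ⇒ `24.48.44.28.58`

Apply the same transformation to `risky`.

54.36.56.40.68

c(#3)→24 and o(#15)→48: differences scale by 2, so n = 2·pos + 18. With a=1..z=26, the number is 2·pos + 18.
On risky: r=18→54, i=9→36, s=19→56, k=11→40, y=25→68.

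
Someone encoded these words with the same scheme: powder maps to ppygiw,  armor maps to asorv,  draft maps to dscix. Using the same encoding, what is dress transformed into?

dsgvw

In powder: p→p is +0, o→p is +1, w→y is +2, d→g is +3 — the shift increases by 1 each position. The shift increases by 1 at each position, starting from +0: 0, 1, 2, ….
On dress: d+0=d, r+1=s, e+2=g, s+3=v, s+4=w.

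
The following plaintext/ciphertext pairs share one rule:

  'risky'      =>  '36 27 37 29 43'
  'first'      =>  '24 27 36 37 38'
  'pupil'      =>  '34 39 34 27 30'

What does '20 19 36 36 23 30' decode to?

barrel

r is letter #18 and maps to 36: an offset of 18. Each letter is replaced by its alphabet position (a=1..z=26) + 18.
Decoding 20 19 36 36 23 30: 20→(20−18)÷1=2=b, 19→(19−18)÷1=1=a, 36→(36−18)÷1=18=r, 36→(36−18)÷1=18=r, 23→(23−18)÷1=5=e, 30→(30−18)÷1=12=l.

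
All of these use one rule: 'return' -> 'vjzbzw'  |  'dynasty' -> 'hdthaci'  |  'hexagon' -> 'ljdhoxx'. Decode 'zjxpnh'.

In return: r→v is +4, e→j is +5, t→z is +6, u→b is +7 — the shift increases by 1 each position. Each letter shifts forward by (position + 4), i.e. 4, 5, 6, … — the shift grows by one for each successive letter.
Decoding zjxpnh: z−4=v, j−5=e, x−6=r, p−7=i, n−8=f, h−9=y.

verify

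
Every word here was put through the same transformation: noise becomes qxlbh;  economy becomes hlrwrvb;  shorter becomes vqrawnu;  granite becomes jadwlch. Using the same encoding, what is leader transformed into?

ondmha

Shifts by position in noise: pos 0: n→q (+3), pos 1: o→x (+9), pos 2: i→l (+3), pos 3: s→b (+9) — repeating every 2. It's a Vigenère-style cipher with numeric key [3,9]: position i shifts by key[i mod 2].
For leader: l+3=o, e+9=n, a+3=d, d+9=m, e+3=h, r+9=a.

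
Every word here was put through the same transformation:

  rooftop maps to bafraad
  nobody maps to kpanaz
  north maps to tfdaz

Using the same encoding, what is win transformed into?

zui

The output letters match the input read backwards, each shifted +12: rooftop reversed is potfoor. The word is reversed, then every letter is shifted forward by 12.
On win: reverse → niw; then shift: n+12=z, i+12=u, w+12=i.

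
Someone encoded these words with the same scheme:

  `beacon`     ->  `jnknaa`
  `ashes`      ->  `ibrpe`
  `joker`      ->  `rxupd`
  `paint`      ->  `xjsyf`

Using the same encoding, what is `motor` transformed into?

uxdzd

In beacon: b→j is +8, e→n is +9, a→k is +10, c→n is +11 — the shift increases by 1 each position. Letter i (0-indexed) is shifted by i+8, so successive shifts are 8, 9, 10, ….
On motor: m+8=u, o+9=x, t+10=d, o+11=z, r+12=d.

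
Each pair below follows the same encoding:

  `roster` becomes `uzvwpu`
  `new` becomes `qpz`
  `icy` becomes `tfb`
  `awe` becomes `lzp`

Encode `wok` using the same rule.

zzn

Vowels shift forward by 11 and consonants shift forward by 3.
On wok: w(cons)+3=z, o(vowel)+11=z, k(cons)+3=n.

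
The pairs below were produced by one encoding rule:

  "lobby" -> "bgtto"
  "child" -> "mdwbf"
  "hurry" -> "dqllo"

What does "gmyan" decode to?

l(11)→b(1) and o(14)→g(6) fit y≡19x+0 (mod 26); the inverse of 19 mod 26 is 11. Each letter's alphabet position (a=0..z=25) is mapped through 19·x+0 mod 26 — an affine cipher.
Decoding gmyan: g(6)→11·(6−0)≡14=o; m(12)→11·(12−0)≡2=c; y(24)→11·(24−0)≡4=e; a(0)→11·(0−0)≡0=a; n(13)→11·(13−0)≡13=n (all mod 26).

ocean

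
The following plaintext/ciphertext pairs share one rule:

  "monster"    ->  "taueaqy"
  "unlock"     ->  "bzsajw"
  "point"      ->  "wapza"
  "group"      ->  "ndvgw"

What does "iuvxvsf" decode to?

A repeating key of period 2 is used — shifts +7, +12 over and over.
Decoding iuvxvsf: i−7=b, u−12=i, v−7=o, x−12=l, v−7=o, s−12=g, f−7=y.

biology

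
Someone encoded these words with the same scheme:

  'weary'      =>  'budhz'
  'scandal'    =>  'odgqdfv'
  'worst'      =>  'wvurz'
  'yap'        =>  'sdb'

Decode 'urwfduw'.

The output letters match the input read backwards, each shifted +3: weary reversed is yraew. Two steps: reverse the string, then apply a Caesar shift of +3.
Undoing it on urwfduw: shift back: u−3=r, r−3=o, w−3=t, f−3=c, d−3=a, u−3=r, w−3=t → rotcart; then reverse → tractor.

tractor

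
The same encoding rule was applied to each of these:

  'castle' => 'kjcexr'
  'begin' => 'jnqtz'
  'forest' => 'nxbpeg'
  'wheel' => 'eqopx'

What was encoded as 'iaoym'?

arena

The shift increases by 1 at each position, starting from +8: 8, 9, 10, ….
Decoding iaoym: i−8=a, a−9=r, o−10=e, y−11=n, m−12=a.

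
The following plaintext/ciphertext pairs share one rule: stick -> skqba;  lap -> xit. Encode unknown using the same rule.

vewvsvc

The output letters match the input read backwards, each shifted +8: stick reversed is kcits. The word is reversed, then every letter is shifted forward by 8.
Applying it to unknown: reverse → nwonknu; then shift: n+8=v, w+8=e, o+8=w, n+8=v, k+8=s, n+8=v, u+8=c.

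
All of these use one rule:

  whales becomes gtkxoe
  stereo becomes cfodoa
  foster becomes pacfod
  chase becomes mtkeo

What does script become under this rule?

Shifts by position in whales: pos 0: w→g (+10), pos 1: h→t (+12), pos 2: a→k (+10), pos 3: l→x (+12) — repeating every 2. A repeating key of period 2 is used — shifts +10, +12 over and over.
On script: s+10=c, c+12=o, r+10=b, i+12=u, p+10=z, t+12=f.

cobuzf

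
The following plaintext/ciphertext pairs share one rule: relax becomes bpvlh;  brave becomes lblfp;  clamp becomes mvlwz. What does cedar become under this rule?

The shift depends on letter class: consonant r→b is +10, but vowel e→p is +11. Vowels shift forward by 11 and consonants shift forward by 10.
Applying it to cedar: c(cons)+10=m, e(vowel)+11=p, d(cons)+10=n, a(vowel)+11=l, r(cons)+10=b.

mpnlb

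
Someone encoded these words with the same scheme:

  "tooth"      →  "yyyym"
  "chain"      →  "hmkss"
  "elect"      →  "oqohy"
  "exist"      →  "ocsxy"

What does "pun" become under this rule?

The shift depends on letter class: consonant t→y is +5, but vowel o→y is +10. Vowels shift forward by 10 and consonants shift forward by 5.
Applying it to pun: p(cons)+5=u, u(vowel)+10=e, n(cons)+5=s.

ues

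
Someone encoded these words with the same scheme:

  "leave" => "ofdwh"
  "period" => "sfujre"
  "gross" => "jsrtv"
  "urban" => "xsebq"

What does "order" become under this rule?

rsgfu

It's a Vigenère-style cipher with numeric key [3,1]: position i shifts by key[i mod 2].
On order: o+3=r, r+1=s, d+3=g, e+1=f, r+3=u.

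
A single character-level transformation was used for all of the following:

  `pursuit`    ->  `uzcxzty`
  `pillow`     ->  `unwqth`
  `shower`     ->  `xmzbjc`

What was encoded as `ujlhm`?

Shifts by position in pursuit: pos 0: p→u (+5), pos 1: u→z (+5), pos 2: r→c (+11), pos 3: s→x (+5), pos 4: u→z (+5), pos 5: i→t (+11) — repeating every 3. It's a Vigenère-style cipher with numeric key [5,5,11]: position i shifts by key[i mod 3].
Undoing it on ujlhm: u−5=p, j−5=e, l−11=a, h−5=c, m−5=h.

peach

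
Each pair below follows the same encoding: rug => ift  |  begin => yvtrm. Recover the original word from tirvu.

Letters are reflected about the middle of the alphabet (position → 25−position): Atbash.
Undoing it on tirvu: t↔g, i↔r, r↔i, v↔e, u↔f.

grief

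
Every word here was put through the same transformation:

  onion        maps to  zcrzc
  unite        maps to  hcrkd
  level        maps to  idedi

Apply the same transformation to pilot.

o(14)→z(25) and n(13)→c(2) fit y≡23x+15 (mod 26); the inverse of 23 mod 26 is 17. This is an affine cipher: with a=0,…,z=25, each position x becomes (23x+15) mod 26.
For pilot: p(15)→23·15+15≡22=w; i(8)→23·8+15≡17=r; l(11)→23·11+15≡8=i; o(14)→23·14+15≡25=z; t(19)→23·19+15≡10=k (all mod 26).

wrizk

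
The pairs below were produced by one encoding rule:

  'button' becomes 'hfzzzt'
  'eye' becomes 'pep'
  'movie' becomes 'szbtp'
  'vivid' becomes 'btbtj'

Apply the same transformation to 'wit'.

ctz

The shift depends on letter class: consonant b→h is +6, but vowel u→f is +11. The rule splits by letter class: vowels +11, consonants +6.
Applying it to wit: w(cons)+6=c, i(vowel)+11=t, t(cons)+6=z.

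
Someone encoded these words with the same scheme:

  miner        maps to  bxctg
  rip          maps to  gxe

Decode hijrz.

stuck

Compare letters: m→b is +15, i→x is +15, n→c is +15 — a constant shift. Each letter is shifted forward by 15 in the alphabet (a Caesar shift of +15).
Undoing it on hijrz: h−15=s, i−15=t, j−15=u, r−15=c, z−15=k.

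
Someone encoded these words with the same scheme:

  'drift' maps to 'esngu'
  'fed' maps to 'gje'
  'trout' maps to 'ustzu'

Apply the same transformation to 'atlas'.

fumft

The rule splits by letter class: vowels +5, consonants +1.
For atlas: a(vowel)+5=f, t(cons)+1=u, l(cons)+1=m, a(vowel)+5=f, s(cons)+1=t.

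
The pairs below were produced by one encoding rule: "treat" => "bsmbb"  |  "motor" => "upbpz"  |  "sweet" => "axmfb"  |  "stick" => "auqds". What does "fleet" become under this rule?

Shifts by position in treat: pos 0: t→b (+8), pos 1: r→s (+1), pos 2: e→m (+8), pos 3: a→b (+1) — repeating every 2. It's a Vigenère-style cipher with numeric key [8,1]: position i shifts by key[i mod 2].
On fleet: f+8=n, l+1=m, e+8=m, e+1=f, t+8=b.

nmmfb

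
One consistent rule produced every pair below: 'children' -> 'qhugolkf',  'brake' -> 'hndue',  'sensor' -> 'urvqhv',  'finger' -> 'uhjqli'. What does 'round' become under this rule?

The output letters match the input read backwards, each shifted +3: children reversed is nerdlihc. Two steps: reverse the string, then apply a Caesar shift of +3.
Applying it to round: reverse → dnuor; then shift: d+3=g, n+3=q, u+3=x, o+3=r, r+3=u.

gqxru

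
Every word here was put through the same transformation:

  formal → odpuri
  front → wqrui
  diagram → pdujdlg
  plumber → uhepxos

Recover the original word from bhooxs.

pulley

Two steps: reverse the string, then apply a Caesar shift of +3.
Reversing it on bhooxs: shift back: b−3=y, h−3=e, o−3=l, o−3=l, x−3=u, s−3=p → yellup; then reverse → pulley.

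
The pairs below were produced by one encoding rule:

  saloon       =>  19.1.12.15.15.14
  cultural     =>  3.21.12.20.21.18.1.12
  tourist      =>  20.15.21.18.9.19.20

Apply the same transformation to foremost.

6.15.18.5.13.15.19.20

s is letter #19 and maps to 19: an offset of 0. Letters become their 1-indexed alphabet positions: a=1 … z=26.
For foremost: f=6→6, o=15→15, r=18→18, e=5→5, m=13→13, o=15→15, s=19→19, t=20→20.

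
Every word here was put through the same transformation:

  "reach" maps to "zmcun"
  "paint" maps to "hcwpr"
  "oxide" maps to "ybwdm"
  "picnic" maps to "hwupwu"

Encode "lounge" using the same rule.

r(17)→z(25) and e(4)→m(12) fit y≡9x+2 (mod 26); the inverse of 9 mod 26 is 3. Each letter's alphabet position (a=0..z=25) is mapped through 9·x+2 mod 26 — an affine cipher.
On lounge: l(11)→9·11+2≡23=x; o(14)→9·14+2≡24=y; u(20)→9·20+2≡0=a; n(13)→9·13+2≡15=p; g(6)→9·6+2≡4=e; e(4)→9·4+2≡12=m (all mod 26).

xyapem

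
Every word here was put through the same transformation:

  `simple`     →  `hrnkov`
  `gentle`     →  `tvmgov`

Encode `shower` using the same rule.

This is the alphabet-reversal cipher (Atbash): a becomes z, b becomes y, etc.
On shower: s↔h, h↔s, o↔l, w↔d, e↔v, r↔i.

hsldvi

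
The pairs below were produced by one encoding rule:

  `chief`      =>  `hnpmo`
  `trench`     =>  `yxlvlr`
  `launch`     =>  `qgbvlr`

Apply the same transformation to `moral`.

In chief: c→h is +5, h→n is +6, i→p is +7, e→m is +8 — the shift increases by 1 each position. Each letter shifts forward by (position + 5), i.e. 5, 6, 7, … — the shift grows by one for each successive letter.
For moral: m+5=r, o+6=u, r+7=y, a+8=i, l+9=u.

ruyiu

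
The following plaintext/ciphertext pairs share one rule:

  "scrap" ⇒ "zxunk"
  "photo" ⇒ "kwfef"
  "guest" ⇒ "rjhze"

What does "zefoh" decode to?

s(18)→z(25) and c(2)→x(23) fit y≡5x+13 (mod 26); the inverse of 5 mod 26 is 21. Each letter's alphabet position (a=0..z=25) is mapped through 5·x+13 mod 26 — an affine cipher.
Reversing it on zefoh: z(25)→21·(25−13)≡18=s; e(4)→21·(4−13)≡19=t; f(5)→21·(5−13)≡14=o; o(14)→21·(14−13)≡21=v; h(7)→21·(7−13)≡4=e (all mod 26).

stove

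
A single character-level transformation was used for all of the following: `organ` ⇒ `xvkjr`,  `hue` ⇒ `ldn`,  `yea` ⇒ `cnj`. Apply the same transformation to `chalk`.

gljpo

The shift depends on letter class: consonant r→v is +4, but vowel o→x is +9. Two shifts are in play — +9 for a/e/i/o/u, +4 for every other letter.
For chalk: c(cons)+4=g, h(cons)+4=l, a(vowel)+9=j, l(cons)+4=p, k(cons)+4=o.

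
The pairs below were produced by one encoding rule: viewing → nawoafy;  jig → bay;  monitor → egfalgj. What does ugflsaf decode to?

Compare letters: v→n is +18, i→a is +18, e→w is +18 — a constant shift. It's a constant shift of +18 (ROT18).
Undoing it on ugflsaf: u−18=c, g−18=o, f−18=n, l−18=t, s−18=a, a−18=i, f−18=n.

contain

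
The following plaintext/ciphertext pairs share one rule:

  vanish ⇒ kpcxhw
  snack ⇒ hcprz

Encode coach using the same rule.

Compare letters: v→k is +15, a→p is +15, n→c is +15 — a constant shift. Every letter moves 15 places later in the alphabet, wrapping around z→a.
Applying it to coach: c+15=r, o+15=d, a+15=p, c+15=r, h+15=w.

rdprw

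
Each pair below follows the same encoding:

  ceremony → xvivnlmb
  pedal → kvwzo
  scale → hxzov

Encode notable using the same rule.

mlgzyov

Each pair mirrors across the alphabet (c↔x, e↔v, r↔i): positions sum to 25. Letters are reflected about the middle of the alphabet (position → 25−position): Atbash.
On notable: n↔m, o↔l, t↔g, a↔z, b↔y, l↔o, e↔v.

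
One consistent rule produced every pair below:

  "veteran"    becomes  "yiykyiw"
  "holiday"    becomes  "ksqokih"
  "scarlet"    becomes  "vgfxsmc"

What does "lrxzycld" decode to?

instruct

In veteran: v→y is +3, e→i is +4, t→y is +5, e→k is +6 — the shift increases by 1 each position. Letter i (0-indexed) is shifted by i+3, so successive shifts are 3, 4, 5, ….
Undoing it on lrxzycld: l−3=i, r−4=n, x−5=s, z−6=t, y−7=r, c−8=u, l−9=c, d−10=t.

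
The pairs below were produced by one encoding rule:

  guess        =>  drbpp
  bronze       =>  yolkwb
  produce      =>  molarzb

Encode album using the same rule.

xiyrj

Compare letters: g→d is +23, u→r is +23, e→b is +23 — a constant shift. Every letter moves 23 places later in the alphabet, wrapping around z→a.
Applying it to album: a+23=x, l+23=i, b+23=y, u+23=r, m+23=j.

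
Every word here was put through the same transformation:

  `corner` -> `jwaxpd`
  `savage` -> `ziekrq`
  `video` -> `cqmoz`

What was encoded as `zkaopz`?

The shift increases by 1 at each position, starting from +7: 7, 8, 9, ….
Undoing it on zkaopz: z−7=s, k−8=c, a−9=r, o−10=e, p−11=e, z−12=n.

screen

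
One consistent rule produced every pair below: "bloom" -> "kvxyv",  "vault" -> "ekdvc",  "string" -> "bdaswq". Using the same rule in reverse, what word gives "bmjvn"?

scale

It's a Vigenère-style cipher with numeric key [9,10]: position i shifts by key[i mod 2].
Decoding bmjvn: b−9=s, m−10=c, j−9=a, v−10=l, n−9=e.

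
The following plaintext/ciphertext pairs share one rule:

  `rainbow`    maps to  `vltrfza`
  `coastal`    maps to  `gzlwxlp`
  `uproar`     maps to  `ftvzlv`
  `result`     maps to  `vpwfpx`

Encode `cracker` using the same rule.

The shift depends on letter class: consonant r→v is +4, but vowel a→l is +11. The rule splits by letter class: vowels +11, consonants +4.
For cracker: c(cons)+4=g, r(cons)+4=v, a(vowel)+11=l, c(cons)+4=g, k(cons)+4=o, e(vowel)+11=p, r(cons)+4=v.

gvlgopv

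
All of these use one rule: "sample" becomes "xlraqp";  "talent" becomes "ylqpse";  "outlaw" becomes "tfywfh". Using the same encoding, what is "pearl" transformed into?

Shifts by position in sample: pos 0: s→x (+5), pos 1: a→l (+11), pos 2: m→r (+5), pos 3: p→a (+11) — repeating every 2. The shifts repeat in a cycle of length 2: positions 0,1,… shift by +5, +11, then the pattern repeats.
For pearl: p+5=u, e+11=p, a+5=f, r+11=c, l+5=q.

upfcq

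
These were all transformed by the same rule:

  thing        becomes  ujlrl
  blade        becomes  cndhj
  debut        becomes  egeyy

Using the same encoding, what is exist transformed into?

fzlwy

Letter i (0-indexed) is shifted by i+1, so successive shifts are 1, 2, 3, ….
For exist: e+1=f, x+2=z, i+3=l, s+4=w, t+5=y.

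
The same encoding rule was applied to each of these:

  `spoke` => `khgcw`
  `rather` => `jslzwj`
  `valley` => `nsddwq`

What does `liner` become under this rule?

dafwj

Compare letters: s→k is +18, p→h is +18, o→g is +18 — a constant shift. Every letter moves 18 places later in the alphabet, wrapping around z→a.
On liner: l+18=d, i+18=a, n+18=f, e+18=w, r+18=j.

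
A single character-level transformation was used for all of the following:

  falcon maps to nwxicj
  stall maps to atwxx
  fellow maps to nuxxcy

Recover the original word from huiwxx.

recall

f(5)→n(13) and a(0)→w(22) fit y≡19x+22 (mod 26); the inverse of 19 mod 26 is 11. This is an affine cipher: with a=0,…,z=25, each position x becomes (19x+22) mod 26.
Decoding huiwxx: h(7)→11·(7−22)≡17=r; u(20)→11·(20−22)≡4=e; i(8)→11·(8−22)≡2=c; w(22)→11·(22−22)≡0=a; x(23)→11·(23−22)≡11=l; x(23)→11·(23−22)≡11=l (all mod 26).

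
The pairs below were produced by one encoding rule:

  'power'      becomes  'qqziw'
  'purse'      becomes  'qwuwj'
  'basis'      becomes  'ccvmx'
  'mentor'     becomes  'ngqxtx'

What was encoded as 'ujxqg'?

In power: p→q is +1, o→q is +2, w→z is +3, e→i is +4 — the shift increases by 1 each position. Each letter shifts forward by (position + 1), i.e. 1, 2, 3, … — the shift grows by one for each successive letter.
Undoing it on ujxqg: u−1=t, j−2=h, x−3=u, q−4=m, g−5=b.

thumb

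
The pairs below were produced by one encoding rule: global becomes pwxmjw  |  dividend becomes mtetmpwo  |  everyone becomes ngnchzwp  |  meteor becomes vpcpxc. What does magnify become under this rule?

vlpyrqh

Shifts by position in global: pos 0: g→p (+9), pos 1: l→w (+11), pos 2: o→x (+9), pos 3: b→m (+11) — repeating every 2. It's a Vigenère-style cipher with numeric key [9,11]: position i shifts by key[i mod 2].
On magnify: m+9=v, a+11=l, g+9=p, n+11=y, i+9=r, f+11=q, y+9=h.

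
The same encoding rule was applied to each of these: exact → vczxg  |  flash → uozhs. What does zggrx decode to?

attic

This is the alphabet-reversal cipher (Atbash): a becomes z, b becomes y, etc.
Reversing it on zggrx: z↔a, g↔t, g↔t, r↔i, x↔c.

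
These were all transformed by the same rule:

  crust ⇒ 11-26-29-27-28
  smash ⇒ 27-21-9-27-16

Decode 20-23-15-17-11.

c is letter #3 and maps to 11: an offset of 8. Letters become their 1-based position plus 8 (so a→9, b→10, …).
Reversing it on 20-23-15-17-11: 20→(20−8)÷1=12=l, 23→(23−8)÷1=15=o, 15→(15−8)÷1=7=g, 17→(17−8)÷1=9=i, 11→(11−8)÷1=3=c.

logic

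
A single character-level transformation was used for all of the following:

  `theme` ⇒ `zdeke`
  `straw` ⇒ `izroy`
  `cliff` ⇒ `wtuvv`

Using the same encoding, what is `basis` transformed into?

t(19)→z(25) and h(7)→d(3) fit y≡17x+14 (mod 26); the inverse of 17 mod 26 is 23. Each letter's alphabet position (a=0..z=25) is mapped through 17·x+14 mod 26 — an affine cipher.
On basis: b(1)→17·1+14≡5=f; a(0)→17·0+14≡14=o; s(18)→17·18+14≡8=i; i(8)→17·8+14≡20=u; s(18)→17·18+14≡8=i (all mod 26).

foiui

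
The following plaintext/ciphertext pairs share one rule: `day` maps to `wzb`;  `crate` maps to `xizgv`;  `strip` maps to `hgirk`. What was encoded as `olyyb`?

Each pair mirrors across the alphabet (d↔w, a↔z, y↔b): positions sum to 25. Each letter is replaced by its mirror in the alphabet: a↔z, b↔y, c↔x, and so on (the Atbash cipher).
Undoing it on olyyb: o↔l, l↔o, y↔b, y↔b, b↔y.

lobby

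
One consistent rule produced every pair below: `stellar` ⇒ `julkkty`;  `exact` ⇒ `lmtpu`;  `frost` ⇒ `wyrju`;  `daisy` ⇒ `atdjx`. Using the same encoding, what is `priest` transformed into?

Each letter's alphabet position (a=0..z=25) is mapped through 11·x+19 mod 26 — an affine cipher.
For priest: p(15)→11·15+19≡2=c; r(17)→11·17+19≡24=y; i(8)→11·8+19≡3=d; e(4)→11·4+19≡11=l; s(18)→11·18+19≡9=j; t(19)→11·19+19≡20=u (all mod 26).

cydlju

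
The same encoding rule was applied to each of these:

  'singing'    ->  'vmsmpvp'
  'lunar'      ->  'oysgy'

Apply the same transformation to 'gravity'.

The shift increases by 1 at each position, starting from +3: 3, 4, 5, ….
Applying it to gravity: g+3=j, r+4=v, a+5=f, v+6=b, i+7=p, t+8=b, y+9=h.

jvfbpbh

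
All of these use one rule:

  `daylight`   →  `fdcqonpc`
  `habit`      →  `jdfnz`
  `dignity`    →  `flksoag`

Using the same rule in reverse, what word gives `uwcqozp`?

stylish

In daylight: d→f is +2, a→d is +3, y→c is +4, l→q is +5 — the shift increases by 1 each position. Letter i (0-indexed) is shifted by i+2, so successive shifts are 2, 3, 4, ….
Decoding uwcqozp: u−2=s, w−3=t, c−4=y, q−5=l, o−6=i, z−7=s, p−8=h.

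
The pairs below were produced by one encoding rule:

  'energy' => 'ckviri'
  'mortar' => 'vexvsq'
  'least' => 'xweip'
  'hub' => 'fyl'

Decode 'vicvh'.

The output letters match the input read backwards, each shifted +4: energy reversed is ygrene. Read the word backwards and shift each letter +4.
Decoding vicvh: shift back: v−4=r, i−4=e, c−4=y, v−4=r, h−4=d → reyrd; then reverse → dryer.

dryer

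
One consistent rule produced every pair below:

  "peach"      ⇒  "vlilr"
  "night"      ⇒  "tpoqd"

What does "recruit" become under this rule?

In peach: p→v is +6, e→l is +7, a→i is +8, c→l is +9 — the shift increases by 1 each position. Each letter shifts forward by (position + 6), i.e. 6, 7, 8, … — the shift grows by one for each successive letter.
Applying it to recruit: r+6=x, e+7=l, c+8=k, r+9=a, u+10=e, i+11=t, t+12=f.

xlkaetf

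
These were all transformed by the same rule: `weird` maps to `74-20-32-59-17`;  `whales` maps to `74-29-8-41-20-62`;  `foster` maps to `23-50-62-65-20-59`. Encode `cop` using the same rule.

14-50-53

w(#23)→74 and e(#5)→20: differences scale by 3, so n = 3·pos + 5. The formula is n = 3×(alphabet index, a=1) + 5.
Applying it to cop: c=3→14, o=15→50, p=16→53.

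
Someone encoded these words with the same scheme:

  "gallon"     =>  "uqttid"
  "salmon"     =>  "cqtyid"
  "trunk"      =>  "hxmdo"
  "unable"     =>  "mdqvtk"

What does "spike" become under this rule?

cneok

g(6)→u(20) and a(0)→q(16) fit y≡5x+16 (mod 26); the inverse of 5 mod 26 is 21. This is an affine cipher: with a=0,…,z=25, each position x becomes (5x+16) mod 26.
On spike: s(18)→5·18+16≡2=c; p(15)→5·15+16≡13=n; i(8)→5·8+16≡4=e; k(10)→5·10+16≡14=o; e(4)→5·4+16≡10=k (all mod 26).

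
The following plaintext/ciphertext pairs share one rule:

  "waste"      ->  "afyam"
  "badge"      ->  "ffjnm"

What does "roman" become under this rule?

The shift increases by 1 at each position, starting from +4: 4, 5, 6, ….
Applying it to roman: r+4=v, o+5=t, m+6=s, a+7=h, n+8=v.

vtshv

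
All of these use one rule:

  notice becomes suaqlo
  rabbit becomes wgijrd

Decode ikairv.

In notice: n→s is +5, o→u is +6, t→a is +7, i→q is +8 — the shift increases by 1 each position. Letter i (0-indexed) is shifted by i+5, so successive shifts are 5, 6, 7, ….
Decoding ikairv: i−5=d, k−6=e, a−7=t, i−8=a, r−9=i, v−10=l.

detail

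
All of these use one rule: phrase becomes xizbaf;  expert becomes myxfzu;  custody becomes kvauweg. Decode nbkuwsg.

Shifts by position in phrase: pos 0: p→x (+8), pos 1: h→i (+1), pos 2: r→z (+8), pos 3: a→b (+1) — repeating every 2. It's a Vigenère-style cipher with numeric key [8,1]: position i shifts by key[i mod 2].
Undoing it on nbkuwsg: n−8=f, b−1=a, k−8=c, u−1=t, w−8=o, s−1=r, g−8=y.

factory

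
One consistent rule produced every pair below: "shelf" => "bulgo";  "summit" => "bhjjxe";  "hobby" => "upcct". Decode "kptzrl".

Each letter's alphabet position (a=0..z=25) is mapped through 3·x+25 mod 26 — an affine cipher.
Decoding kptzrl: k(10)→9·(10−25)≡21=v; p(15)→9·(15−25)≡14=o; t(19)→9·(19−25)≡24=y; z(25)→9·(25−25)≡0=a; r(17)→9·(17−25)≡6=g; l(11)→9·(11−25)≡4=e (all mod 26).

voyage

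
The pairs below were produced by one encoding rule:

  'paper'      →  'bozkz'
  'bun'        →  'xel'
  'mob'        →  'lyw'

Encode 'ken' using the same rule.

xou

The output letters match the input read backwards, each shifted +10: paper reversed is repap. Two steps: reverse the string, then apply a Caesar shift of +10.
Applying it to ken: reverse → nek; then shift: n+10=x, e+10=o, k+10=u.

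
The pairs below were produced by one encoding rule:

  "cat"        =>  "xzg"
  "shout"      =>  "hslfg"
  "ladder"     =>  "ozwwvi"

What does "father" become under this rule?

uzgsvi

Each pair mirrors across the alphabet (c↔x, a↔z, t↔g): positions sum to 25. This is the alphabet-reversal cipher (Atbash): a becomes z, b becomes y, etc.
Applying it to father: f↔u, a↔z, t↔g, h↔s, e↔v, r↔i.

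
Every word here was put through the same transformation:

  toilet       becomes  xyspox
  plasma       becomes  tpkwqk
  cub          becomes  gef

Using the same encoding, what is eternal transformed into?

oxovrkp

The shift depends on letter class: consonant t→x is +4, but vowel o→y is +10. The rule splits by letter class: vowels +10, consonants +4.
Applying it to eternal: e(vowel)+10=o, t(cons)+4=x, e(vowel)+10=o, r(cons)+4=v, n(cons)+4=r, a(vowel)+10=k, l(cons)+4=p.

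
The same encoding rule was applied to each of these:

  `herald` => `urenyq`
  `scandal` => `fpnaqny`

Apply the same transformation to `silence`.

Compare letters: h→u is +13, e→r is +13, r→e is +13 — a constant shift. It's a constant shift of +13 (ROT13).
On silence: s+13=f, i+13=v, l+13=y, e+13=r, n+13=a, c+13=p, e+13=r.

fvyrapr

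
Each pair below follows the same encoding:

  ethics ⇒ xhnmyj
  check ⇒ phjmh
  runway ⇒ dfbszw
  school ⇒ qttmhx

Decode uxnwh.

The output letters match the input read backwards, each shifted +5: ethics reversed is scihte. Two steps: reverse the string, then apply a Caesar shift of +5.
Decoding uxnwh: shift back: u−5=p, x−5=s, n−5=i, w−5=r, h−5=c → psirc; then reverse → crisp.

crisp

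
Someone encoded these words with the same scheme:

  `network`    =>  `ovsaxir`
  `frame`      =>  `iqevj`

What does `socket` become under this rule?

The word is reversed, then every letter is shifted forward by 4.
Applying it to socket: reverse → tekcos; then shift: t+4=x, e+4=i, k+4=o, c+4=g, o+4=s, s+4=w.

xiogsw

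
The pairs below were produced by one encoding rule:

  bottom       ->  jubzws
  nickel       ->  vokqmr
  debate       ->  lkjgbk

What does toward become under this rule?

buegzj

Shifts by position in bottom: pos 0: b→j (+8), pos 1: o→u (+6), pos 2: t→b (+8), pos 3: t→z (+6) — repeating every 2. It's a Vigenère-style cipher with numeric key [8,6]: position i shifts by key[i mod 2].
For toward: t+8=b, o+6=u, w+8=e, a+6=g, r+8=z, d+6=j.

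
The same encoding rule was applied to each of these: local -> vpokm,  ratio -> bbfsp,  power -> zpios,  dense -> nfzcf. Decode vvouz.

Shifts by position in local: pos 0: l→v (+10), pos 1: o→p (+1), pos 2: c→o (+12), pos 3: a→k (+10), pos 4: l→m (+1) — repeating every 3. A repeating key of period 3 is used — shifts +10, +1, +12 over and over.
Decoding vvouz: v−10=l, v−1=u, o−12=c, u−10=k, z−1=y.

lucky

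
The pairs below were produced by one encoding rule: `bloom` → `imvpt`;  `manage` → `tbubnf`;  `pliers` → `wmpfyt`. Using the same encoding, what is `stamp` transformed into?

zuhnw

It's a Vigenère-style cipher with numeric key [7,1]: position i shifts by key[i mod 2].
Applying it to stamp: s+7=z, t+1=u, a+7=h, m+1=n, p+7=w.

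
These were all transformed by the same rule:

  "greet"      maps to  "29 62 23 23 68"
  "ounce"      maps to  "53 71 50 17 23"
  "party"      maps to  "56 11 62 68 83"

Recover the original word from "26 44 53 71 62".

g(#7)→29 and r(#18)→62: differences scale by 3, so n = 3·pos + 8. The formula is n = 3×(alphabet index, a=1) + 8.
Decoding 26 44 53 71 62: 26→(26−8)÷3=6=f, 44→(44−8)÷3=12=l, 53→(53−8)÷3=15=o, 71→(71−8)÷3=21=u, 62→(62−8)÷3=18=r.

flour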